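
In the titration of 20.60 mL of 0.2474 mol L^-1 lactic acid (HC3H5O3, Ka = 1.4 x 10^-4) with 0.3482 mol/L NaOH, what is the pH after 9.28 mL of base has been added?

4.09

Initial n(HC3H5O3) = 0.2474 x 0.02060 = 0.005096 mol.
n(NaOH) added = 0.3482 x 0.009280 = 0.003231 mol, converting that many moles of HC3H5O3 to C3H5O3-.
Remaining n(HC3H5O3) = 0.001865 mol; n(C3H5O3-) = 0.003231 mol.
By Henderson-Hasselbalch, pH = pKa + log([A^-]/[HA]) = 3.85 + log(0.003231/0.001865) = 3.85 + (+0.24) = 4.09.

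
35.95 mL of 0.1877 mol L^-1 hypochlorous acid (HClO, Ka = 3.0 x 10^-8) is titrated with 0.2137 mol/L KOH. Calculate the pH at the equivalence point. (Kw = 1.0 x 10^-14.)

n(HClO) = 0.1877 x 0.03595 = 0.006748 mol; V(KOH) at equivalence = 0.006748/0.2137 = 0.03158 L.
At equivalence all the acid is converted to ClO-; total volume = 0.03595 + 0.03158 = 0.06753 L, so [ClO-] = 0.006748/0.06753 = 0.09993 M.
Kb = Kw/Ka = 1.0e-14 / 3.0 x 10^-8 = 3.33e-7.
[OH^-] = sqrt(Kb x [ClO-]) = sqrt(3.33e-7 x 0.09993) = 0.000183 M.
pOH = 3.74, so pH = 14.00 - 3.74 = 10.26.

10.26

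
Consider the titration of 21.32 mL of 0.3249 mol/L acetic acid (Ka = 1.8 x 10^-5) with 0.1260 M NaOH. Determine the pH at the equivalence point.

8.85

n(CH3COOH) = 0.3249 x 0.02132 = 0.006927 mol; V(NaOH) at equivalence = 0.006927/0.1260 = 0.05498 L.
At equivalence all the acid is converted to CH3COO-; total volume = 0.02132 + 0.05498 = 0.07630 L, so [CH3COO-] = 0.006927/0.07630 = 0.09079 M.
Kb = Kw/Ka = 1.0e-14 / 1.8 x 10^-5 = 5.56e-10.
[OH^-] = sqrt(Kb x [CH3COO-]) = sqrt(5.56e-10 x 0.09079) = 7.10e-6 M.
pOH = 5.15, so pH = 14.00 - 5.15 = 8.85.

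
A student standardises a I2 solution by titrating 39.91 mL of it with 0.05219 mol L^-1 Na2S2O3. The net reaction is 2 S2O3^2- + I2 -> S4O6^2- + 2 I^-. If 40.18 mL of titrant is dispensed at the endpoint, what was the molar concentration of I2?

n(Na2S2O3) = 0.05219 x 0.04018 = 0.002097 mol.
From the balanced equation, 2 mol Na2S2O3 reacts with 1 mol I2, so n(I2) = 0.002097 x 1/2 = 0.001048 mol.
[I2] = 0.001048 / 0.03991 L = 0.0263 M.

0.0263 M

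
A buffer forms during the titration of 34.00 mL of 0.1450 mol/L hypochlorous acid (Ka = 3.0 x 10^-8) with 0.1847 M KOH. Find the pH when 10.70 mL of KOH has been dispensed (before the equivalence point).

7.35

Initial n(HClO) = 0.1450 x 0.03400 = 0.004930 mol.
n(KOH) added = 0.1847 x 0.01070 = 0.001976 mol, converting that many moles of HClO to ClO-.
Remaining n(HClO) = 0.002954 mol; n(ClO-) = 0.001976 mol.
By Henderson-Hasselbalch, pH = pKa + log([A^-]/[HA]) = 7.52 + log(0.001976/0.002954) = 7.52 + (-0.17) = 7.35.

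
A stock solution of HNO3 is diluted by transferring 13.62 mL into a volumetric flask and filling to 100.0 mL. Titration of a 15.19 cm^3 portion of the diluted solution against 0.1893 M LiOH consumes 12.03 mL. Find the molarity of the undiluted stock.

1.10 M

n(LiOH) = 0.1893 x 0.01203 = 0.002277 mol.
n(HNO3) in the aliquot = 0.002277 mol.
[diluted HNO3] = 0.002277 / 0.01519 = 0.1499 M.
Dilution factor = 100.0/13.62 = 7.342, so [stock] = 0.1499 x 7.342 = 1.10 M.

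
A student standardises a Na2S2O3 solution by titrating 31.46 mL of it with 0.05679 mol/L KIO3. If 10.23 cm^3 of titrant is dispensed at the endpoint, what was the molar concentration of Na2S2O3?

0.111 M

n(KIO3) = 0.05679 x 0.01023 = 0.0005810 mol.
From the balanced equation, 1 mol KIO3 reacts with 6 mol Na2S2O3, so n(Na2S2O3) = 0.0005810 x 6/1 = 0.003486 mol.
[Na2S2O3] = 0.003486 / 0.03146 L = 0.111 M.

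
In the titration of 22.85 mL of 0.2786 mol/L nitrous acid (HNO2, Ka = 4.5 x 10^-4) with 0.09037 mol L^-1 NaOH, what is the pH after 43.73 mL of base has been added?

Initial n(HNO2) = 0.2786 x 0.02285 = 0.006366 mol.
n(NaOH) added = 0.09037 x 0.04373 = 0.003952 mol, converting that many moles of HNO2 to NO2-.
Remaining n(HNO2) = 0.002414 mol; n(NO2-) = 0.003952 mol.
By Henderson-Hasselbalch, pH = pKa + log([A^-]/[HA]) = 3.35 + log(0.003952/0.002414) = 3.35 + (+0.21) = 3.56.

3.56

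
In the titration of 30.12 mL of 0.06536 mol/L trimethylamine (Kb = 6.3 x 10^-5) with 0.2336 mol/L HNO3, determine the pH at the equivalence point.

n((CH3)3N) = 0.06536 x 0.03012 = 0.001969 mol; V(HNO3) at equivalence = 0.001969/0.2336 = 0.008427 L.
At equivalence the base is fully converted to (CH3)3NH+; total volume = 0.03855 L, so [(CH3)3NH+] = 0.001969/0.03855 = 0.05107 M.
Ka((CH3)3NH+) = Kw/Kb = 1.0e-14 / 6.3 x 10^-5 = 1.59e-10.
[H^+] = sqrt(Ka x [(CH3)3NH+]) = sqrt(1.59e-10 x 0.05107) = 2.85e-6 M.
pH = -log(2.85e-6) = 5.55.

5.55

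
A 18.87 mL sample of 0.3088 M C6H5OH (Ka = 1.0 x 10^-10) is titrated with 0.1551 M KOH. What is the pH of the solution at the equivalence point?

n(C6H5OH) = 0.3088 x 0.01887 = 0.005827 mol; V(KOH) at equivalence = 0.005827/0.1551 = 0.03757 L.
At equivalence all the acid is converted to C6H5O-; total volume = 0.01887 + 0.03757 = 0.05644 L, so [C6H5O-] = 0.005827/0.05644 = 0.1032 M.
Kb = Kw/Ka = 1.0e-14 / 1.0 x 10^-10 = 0.000100.
[OH^-] = sqrt(Kb x [C6H5O-]) = sqrt(0.000100 x 0.1032) = 0.00321 M.
pOH = 2.49, so pH = 14.00 - 2.49 = 11.51.

11.51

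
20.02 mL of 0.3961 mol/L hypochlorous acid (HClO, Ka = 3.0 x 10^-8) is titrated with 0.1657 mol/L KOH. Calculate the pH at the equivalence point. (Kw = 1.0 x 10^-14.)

n(HClO) = 0.3961 x 0.02002 = 0.007930 mol; V(KOH) at equivalence = 0.007930/0.1657 = 0.04786 L.
At equivalence all the acid is converted to ClO-; total volume = 0.02002 + 0.04786 = 0.06788 L, so [ClO-] = 0.007930/0.06788 = 0.1168 M.
Kb = Kw/Ka = 1.0e-14 / 3.0 x 10^-8 = 3.33e-7.
[OH^-] = sqrt(Kb x [ClO-]) = sqrt(3.33e-7 x 0.1168) = 0.000197 M.
pOH = 3.70, so pH = 14.00 - 3.70 = 10.30.

10.30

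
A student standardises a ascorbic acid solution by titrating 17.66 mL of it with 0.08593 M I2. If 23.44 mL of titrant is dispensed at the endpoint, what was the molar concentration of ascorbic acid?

0.114 M

n(I2) = 0.08593 x 0.02344 = 0.002014 mol.
From the balanced equation, 1 mol I2 reacts with 1 mol ascorbic acid, so n(ascorbic acid) = 0.002014 x 1/1 = 0.002014 mol.
[ascorbic acid] = 0.002014 / 0.01766 L = 0.114 M.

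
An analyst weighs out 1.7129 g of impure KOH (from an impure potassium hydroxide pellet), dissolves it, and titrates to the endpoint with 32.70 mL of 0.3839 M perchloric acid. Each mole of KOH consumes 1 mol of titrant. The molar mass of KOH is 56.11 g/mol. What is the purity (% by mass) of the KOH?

n(HClO4) = 0.3839 x 0.03270 = 0.01255 mol.
n(KOH) = 0.01255 / 1 = 0.01255 mol.
mass of KOH = 0.01255 x 56.11 = 0.7044 g.
% purity = 0.7044 / 1.7129 x 100 = 41.1%.

41.1%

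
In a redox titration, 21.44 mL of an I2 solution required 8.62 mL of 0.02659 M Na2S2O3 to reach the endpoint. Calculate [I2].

n(Na2S2O3) = 0.02659 x 0.008620 = 0.0002292 mol.
From the balanced equation, 2 mol Na2S2O3 reacts with 1 mol I2, so n(I2) = 0.0002292 x 1/2 = 0.0001146 mol.
[I2] = 0.0001146 / 0.02144 L = 0.00535 M.

0.00535 M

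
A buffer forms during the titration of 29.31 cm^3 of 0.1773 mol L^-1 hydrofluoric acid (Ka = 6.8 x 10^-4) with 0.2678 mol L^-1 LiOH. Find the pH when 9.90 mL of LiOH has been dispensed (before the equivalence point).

Initial n(HF) = 0.1773 x 0.02931 = 0.005197 mol.
n(LiOH) added = 0.2678 x 0.009900 = 0.002651 mol, converting that many moles of HF to F-.
Remaining n(HF) = 0.002545 mol; n(F-) = 0.002651 mol.
By Henderson-Hasselbalch, pH = pKa + log([A^-]/[HA]) = 3.17 + log(0.002651/0.002545) = 3.17 + (+0.02) = 3.19.

3.19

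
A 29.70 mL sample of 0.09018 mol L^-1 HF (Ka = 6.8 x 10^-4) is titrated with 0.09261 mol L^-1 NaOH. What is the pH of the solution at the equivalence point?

n(HF) = 0.09018 x 0.02970 = 0.002678 mol; V(NaOH) at equivalence = 0.002678/0.09261 = 0.02892 L.
At equivalence all the acid is converted to F-; total volume = 0.02970 + 0.02892 = 0.05862 L, so [F-] = 0.002678/0.05862 = 0.04569 M.
Kb = Kw/Ka = 1.0e-14 / 6.8 x 10^-4 = 1.47e-11.
[OH^-] = sqrt(Kb x [F-]) = sqrt(1.47e-11 x 0.04569) = 8.20e-7 M.
pOH = 6.09, so pH = 14.00 - 6.09 = 7.91.

7.91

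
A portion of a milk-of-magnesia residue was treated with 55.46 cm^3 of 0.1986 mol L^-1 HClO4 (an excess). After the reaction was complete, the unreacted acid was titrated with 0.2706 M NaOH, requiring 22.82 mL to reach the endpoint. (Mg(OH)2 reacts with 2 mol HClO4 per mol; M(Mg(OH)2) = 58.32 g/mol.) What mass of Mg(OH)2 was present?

Total n(HClO4) added = 0.1986 x 0.05546 = 0.01101 mol.
n(NaOH) used = 0.2706 x 0.02282 = 0.006175 mol, which equals the excess n(HClO4).
So n(HClO4) consumed by the sample = 0.01101 - 0.006175 = 0.004839 mol.
n(Mg(OH)2) = 0.004839 / 2 = 0.002420 mol.
mass = 0.002420 mol x 58.32 g/mol = 0.141 g.

0.141 g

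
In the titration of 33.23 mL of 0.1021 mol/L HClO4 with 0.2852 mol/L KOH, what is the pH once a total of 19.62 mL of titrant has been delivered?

n(acid) = 0.1021 x 0.03323 = 0.003393 mol; n(KOH) added = 0.2852 x 0.01962 = 0.005596 mol.
Base is in excess by 0.005596 - 0.003393 = 0.002203 mol in a total volume of 0.05285 L.
[OH^-] = 0.002203/0.05285 = 0.04168 M, so pOH = 1.38 and pH = 14.00 - 1.38 = 12.62.

12.62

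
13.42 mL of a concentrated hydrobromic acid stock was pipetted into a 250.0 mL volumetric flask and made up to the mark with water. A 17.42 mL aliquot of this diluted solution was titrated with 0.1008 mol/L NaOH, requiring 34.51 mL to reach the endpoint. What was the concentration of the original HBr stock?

3.72 M

n(NaOH) = 0.1008 x 0.03451 = 0.003479 mol.
n(HBr) in the aliquot = 0.003479 mol.
[diluted HBr] = 0.003479 / 0.01742 = 0.1997 M.
Dilution factor = 250.0/13.42 = 18.63, so [stock] = 0.1997 x 18.63 = 3.72 M.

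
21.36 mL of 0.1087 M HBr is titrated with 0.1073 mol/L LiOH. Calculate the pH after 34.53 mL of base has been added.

12.39

n(acid) = 0.1087 x 0.02136 = 0.002322 mol; n(LiOH) added = 0.1073 x 0.03453 = 0.003705 mol.
Base is in excess by 0.003705 - 0.002322 = 0.001383 mol in a total volume of 0.05589 L.
[OH^-] = 0.001383/0.05589 = 0.02475 M, so pOH = 1.61 and pH = 14.00 - 1.61 = 12.39.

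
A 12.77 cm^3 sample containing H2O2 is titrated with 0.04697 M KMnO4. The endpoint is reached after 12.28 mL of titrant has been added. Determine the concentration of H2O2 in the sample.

0.113 M

n(KMnO4) = 0.04697 x 0.01228 = 0.0005768 mol.
From the balanced equation, 2 mol KMnO4 reacts with 5 mol H2O2, so n(H2O2) = 0.0005768 x 5/2 = 0.001442 mol.
[H2O2] = 0.001442 / 0.01277 L = 0.113 M.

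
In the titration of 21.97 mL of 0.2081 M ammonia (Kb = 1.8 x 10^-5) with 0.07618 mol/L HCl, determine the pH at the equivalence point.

n(NH3) = 0.2081 x 0.02197 = 0.004572 mol; V(HCl) at equivalence = 0.004572/0.07618 = 0.06002 L.
At equivalence the base is fully converted to NH4+; total volume = 0.08199 L, so [NH4+] = 0.004572/0.08199 = 0.05577 M.
Ka(NH4+) = Kw/Kb = 1.0e-14 / 1.8 x 10^-5 = 5.56e-10.
[H^+] = sqrt(Ka x [NH4+]) = sqrt(5.56e-10 x 0.05577) = 5.57e-6 M.
pH = -log(5.57e-6) = 5.25.

5.25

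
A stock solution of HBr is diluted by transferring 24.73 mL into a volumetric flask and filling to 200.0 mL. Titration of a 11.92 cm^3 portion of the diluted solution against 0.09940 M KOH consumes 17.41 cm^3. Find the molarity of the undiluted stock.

n(KOH) = 0.09940 x 0.01741 = 0.001731 mol.
n(HBr) in the aliquot = 0.001731 mol.
[diluted HBr] = 0.001731 / 0.01192 = 0.1452 M.
Dilution factor = 200.0/24.73 = 8.087, so [stock] = 0.1452 x 8.087 = 1.17 M.

1.17 M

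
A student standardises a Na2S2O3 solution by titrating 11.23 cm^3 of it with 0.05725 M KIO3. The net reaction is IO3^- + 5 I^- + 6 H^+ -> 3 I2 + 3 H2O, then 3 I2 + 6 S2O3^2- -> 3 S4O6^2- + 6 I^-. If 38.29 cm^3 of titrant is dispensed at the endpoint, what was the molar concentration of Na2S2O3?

n(KIO3) = 0.05725 x 0.03829 = 0.002192 mol.
From the balanced equation, 1 mol KIO3 reacts with 6 mol Na2S2O3, so n(Na2S2O3) = 0.002192 x 6/1 = 0.01315 mol.
[Na2S2O3] = 0.01315 / 0.01123 L = 1.17 M.

1.17 M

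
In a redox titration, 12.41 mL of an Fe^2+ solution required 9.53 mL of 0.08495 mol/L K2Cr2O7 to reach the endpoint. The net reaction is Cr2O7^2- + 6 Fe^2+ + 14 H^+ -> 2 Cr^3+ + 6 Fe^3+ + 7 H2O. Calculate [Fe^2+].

0.391 M

n(K2Cr2O7) = 0.08495 x 0.009530 = 0.0008096 mol.
From the balanced equation, 1 mol K2Cr2O7 reacts with 6 mol Fe^2+, so n(Fe^2+) = 0.0008096 x 6/1 = 0.004857 mol.
[Fe^2+] = 0.004857 / 0.01241 L = 0.391 M.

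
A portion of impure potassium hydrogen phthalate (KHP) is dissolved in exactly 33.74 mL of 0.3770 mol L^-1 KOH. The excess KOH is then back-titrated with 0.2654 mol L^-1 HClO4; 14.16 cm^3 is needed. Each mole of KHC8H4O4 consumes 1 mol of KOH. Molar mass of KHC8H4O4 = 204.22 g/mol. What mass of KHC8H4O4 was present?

Total n(KOH) added = 0.3770 x 0.03374 = 0.01272 mol.
n(HClO4) used = 0.2654 x 0.01416 = 0.003758 mol, which equals the excess n(KOH).
So n(KOH) consumed by the sample = 0.01272 - 0.003758 = 0.008962 mol.
n(KHC8H4O4) = 0.008962 / 1 = 0.008962 mol.
mass = 0.008962 mol x 204.22 g/mol = 1.83 g.

1.83 g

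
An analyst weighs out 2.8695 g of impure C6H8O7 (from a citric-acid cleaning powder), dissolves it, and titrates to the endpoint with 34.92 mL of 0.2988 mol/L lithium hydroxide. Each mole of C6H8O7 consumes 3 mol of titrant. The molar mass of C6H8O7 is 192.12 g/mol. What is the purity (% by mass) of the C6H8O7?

23.3%

n(LiOH) = 0.2988 x 0.03492 = 0.01043 mol.
n(C6H8O7) = 0.01043 / 3 = 0.003478 mol.
mass of C6H8O7 = 0.003478 x 192.12 = 0.6682 g.
% purity = 0.6682 / 2.8695 x 100 = 23.3%.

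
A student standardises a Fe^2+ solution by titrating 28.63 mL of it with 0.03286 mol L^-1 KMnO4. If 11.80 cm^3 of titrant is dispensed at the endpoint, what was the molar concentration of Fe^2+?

n(KMnO4) = 0.03286 x 0.01180 = 0.0003877 mol.
From the balanced equation, 1 mol KMnO4 reacts with 5 mol Fe^2+, so n(Fe^2+) = 0.0003877 x 5/1 = 0.001939 mol.
[Fe^2+] = 0.001939 / 0.02863 L = 0.0677 M.

0.0677 M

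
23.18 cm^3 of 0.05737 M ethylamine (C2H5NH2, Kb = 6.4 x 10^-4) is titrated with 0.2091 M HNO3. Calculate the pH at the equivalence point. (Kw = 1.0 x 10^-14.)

6.08

n(C2H5NH2) = 0.05737 x 0.02318 = 0.001330 mol; V(HNO3) at equivalence = 0.001330/0.2091 = 0.006360 L.
At equivalence the base is fully converted to C2H5NH3+; total volume = 0.02954 L, so [C2H5NH3+] = 0.001330/0.02954 = 0.04502 M.
Ka(C2H5NH3+) = Kw/Kb = 1.0e-14 / 6.4 x 10^-4 = 1.56e-11.
[H^+] = sqrt(Ka x [C2H5NH3+]) = sqrt(1.56e-11 x 0.04502) = 8.39e-7 M.
pH = -log(8.39e-7) = 6.08.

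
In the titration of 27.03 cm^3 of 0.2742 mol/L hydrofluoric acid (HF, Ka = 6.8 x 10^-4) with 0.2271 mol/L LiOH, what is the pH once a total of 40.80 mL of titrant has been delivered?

n(acid) = 0.2742 x 0.02703 = 0.007412 mol; n(LiOH) added = 0.2271 x 0.04080 = 0.009266 mol.
Base is in excess by 0.009266 - 0.007412 = 0.001854 mol in a total volume of 0.06783 L.
[OH^-] = 0.001854/0.06783 = 0.02733 M, so pOH = 1.56 and pH = 14.00 - 1.56 = 12.44.

12.44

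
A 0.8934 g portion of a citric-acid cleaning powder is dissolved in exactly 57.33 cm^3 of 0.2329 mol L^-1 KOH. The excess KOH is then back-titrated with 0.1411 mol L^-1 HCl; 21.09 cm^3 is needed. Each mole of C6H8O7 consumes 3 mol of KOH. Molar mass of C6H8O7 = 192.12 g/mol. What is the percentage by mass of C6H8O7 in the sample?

74.4%

Total n(KOH) added = 0.2329 x 0.05733 = 0.01335 mol.
n(HCl) used = 0.1411 x 0.02109 = 0.002976 mol, which equals the excess n(KOH).
So n(KOH) consumed by the sample = 0.01335 - 0.002976 = 0.01038 mol.
n(C6H8O7) = 0.01038 / 3 = 0.003459 mol.
mass C6H8O7 = 0.003459 x 192.12 = 0.6645 g, so %C6H8O7 = 0.6645/0.8934 x 100 = 74.4%.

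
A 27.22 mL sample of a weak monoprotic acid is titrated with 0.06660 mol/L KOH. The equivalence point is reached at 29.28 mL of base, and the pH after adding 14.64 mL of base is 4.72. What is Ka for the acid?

14.64 mL is half of the equivalence volume, so this is the half-equivalence point where [HA] = [A^-].
At half-equivalence pH = pKa, so pKa = 4.72.
Ka = 10^(-4.72) = 1.9 x 10^-5.

1.9 x 10^-5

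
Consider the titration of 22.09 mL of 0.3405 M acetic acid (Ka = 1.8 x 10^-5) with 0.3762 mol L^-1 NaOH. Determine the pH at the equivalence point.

n(CH3COOH) = 0.3405 x 0.02209 = 0.007522 mol; V(NaOH) at equivalence = 0.007522/0.3762 = 0.01999 L.
At equivalence all the acid is converted to CH3COO-; total volume = 0.02209 + 0.01999 = 0.04208 L, so [CH3COO-] = 0.007522/0.04208 = 0.1787 M.
Kb = Kw/Ka = 1.0e-14 / 1.8 x 10^-5 = 5.56e-10.
[OH^-] = sqrt(Kb x [CH3COO-]) = sqrt(5.56e-10 x 0.1787) = 9.96e-6 M.
pOH = 5.00, so pH = 14.00 - 5.00 = 9.00.

9.00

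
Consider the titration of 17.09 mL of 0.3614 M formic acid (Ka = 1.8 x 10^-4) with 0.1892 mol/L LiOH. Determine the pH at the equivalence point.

8.42

n(HCOOH) = 0.3614 x 0.01709 = 0.006176 mol; V(LiOH) at equivalence = 0.006176/0.1892 = 0.03264 L.
At equivalence all the acid is converted to HCOO-; total volume = 0.01709 + 0.03264 = 0.04973 L, so [HCOO-] = 0.006176/0.04973 = 0.1242 M.
Kb = Kw/Ka = 1.0e-14 / 1.8 x 10^-4 = 5.56e-11.
[OH^-] = sqrt(Kb x [HCOO-]) = sqrt(5.56e-11 x 0.1242) = 2.63e-6 M.
pOH = 5.58, so pH = 14.00 - 5.58 = 8.42.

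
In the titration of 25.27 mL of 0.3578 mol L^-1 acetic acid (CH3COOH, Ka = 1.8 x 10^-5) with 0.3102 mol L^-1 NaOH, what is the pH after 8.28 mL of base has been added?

Initial n(CH3COOH) = 0.3578 x 0.02527 = 0.009042 mol.
n(NaOH) added = 0.3102 x 0.008280 = 0.002568 mol, converting that many moles of CH3COOH to CH3COO-.
Remaining n(CH3COOH) = 0.006473 mol; n(CH3COO-) = 0.002568 mol.
By Henderson-Hasselbalch, pH = pKa + log([A^-]/[HA]) = 4.74 + log(0.002568/0.006473) = 4.74 + (-0.40) = 4.34.

4.34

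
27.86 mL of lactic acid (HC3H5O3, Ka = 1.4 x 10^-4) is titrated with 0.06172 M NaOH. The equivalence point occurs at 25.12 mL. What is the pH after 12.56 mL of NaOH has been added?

3.85

12.56 mL is exactly half the equivalence volume (25.12/2), i.e. the half-equivalence point.
There, n(HA) = n(A^-), so pH = pKa = -log(1.4 x 10^-4) = 3.85.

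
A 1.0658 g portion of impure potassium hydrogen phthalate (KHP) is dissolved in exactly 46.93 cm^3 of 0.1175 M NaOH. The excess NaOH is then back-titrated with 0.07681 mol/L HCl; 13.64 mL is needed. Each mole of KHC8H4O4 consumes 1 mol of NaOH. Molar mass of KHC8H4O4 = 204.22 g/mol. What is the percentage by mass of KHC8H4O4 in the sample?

Total n(NaOH) added = 0.1175 x 0.04693 = 0.005514 mol.
n(HCl) used = 0.07681 x 0.01364 = 0.001048 mol, which equals the excess n(NaOH).
So n(NaOH) consumed by the sample = 0.005514 - 0.001048 = 0.004467 mol.
n(KHC8H4O4) = 0.004467 / 1 = 0.004467 mol.
mass KHC8H4O4 = 0.004467 x 204.22 = 0.9122 g, so %KHC8H4O4 = 0.9122/1.0658 x 100 = 85.6%.

85.6%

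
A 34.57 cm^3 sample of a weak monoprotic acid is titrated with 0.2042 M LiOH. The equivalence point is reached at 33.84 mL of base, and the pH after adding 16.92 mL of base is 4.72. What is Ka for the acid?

1.9 x 10^-5

16.92 mL is half of the equivalence volume, so this is the half-equivalence point where [HA] = [A^-].
At half-equivalence pH = pKa, so pKa = 4.72.
Ka = 10^(-4.72) = 1.9 x 10^-5.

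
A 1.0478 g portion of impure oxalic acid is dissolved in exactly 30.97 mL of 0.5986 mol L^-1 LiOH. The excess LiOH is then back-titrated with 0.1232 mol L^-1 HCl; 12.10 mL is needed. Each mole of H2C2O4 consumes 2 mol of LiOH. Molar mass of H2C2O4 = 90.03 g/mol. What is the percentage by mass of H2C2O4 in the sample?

73.2%

Total n(LiOH) added = 0.5986 x 0.03097 = 0.01854 mol.
n(HCl) used = 0.1232 x 0.01210 = 0.001491 mol, which equals the excess n(LiOH).
So n(LiOH) consumed by the sample = 0.01854 - 0.001491 = 0.01705 mol.
n(H2C2O4) = 0.01705 / 2 = 0.008524 mol.
mass H2C2O4 = 0.008524 x 90.03 = 0.7674 g, so %H2C2O4 = 0.7674/1.0478 x 100 = 73.2%.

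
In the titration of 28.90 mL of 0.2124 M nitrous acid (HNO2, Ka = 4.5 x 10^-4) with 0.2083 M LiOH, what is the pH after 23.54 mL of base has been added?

Initial n(HNO2) = 0.2124 x 0.02890 = 0.006138 mol.
n(LiOH) added = 0.2083 x 0.02354 = 0.004903 mol, converting that many moles of HNO2 to NO2-.
Remaining n(HNO2) = 0.001235 mol; n(NO2-) = 0.004903 mol.
By Henderson-Hasselbalch, pH = pKa + log([A^-]/[HA]) = 3.35 + log(0.004903/0.001235) = 3.35 + (+0.60) = 3.95.

3.95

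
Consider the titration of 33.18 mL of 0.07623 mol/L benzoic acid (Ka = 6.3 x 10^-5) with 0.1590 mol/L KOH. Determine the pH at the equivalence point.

n(C6H5COOH) = 0.07623 x 0.03318 = 0.002529 mol; V(KOH) at equivalence = 0.002529/0.1590 = 0.01591 L.
At equivalence all the acid is converted to C6H5COO-; total volume = 0.03318 + 0.01591 = 0.04909 L, so [C6H5COO-] = 0.002529/0.04909 = 0.05153 M.
Kb = Kw/Ka = 1.0e-14 / 6.3 x 10^-5 = 1.59e-10.
[OH^-] = sqrt(Kb x [C6H5COO-]) = sqrt(1.59e-10 x 0.05153) = 2.86e-6 M.
pOH = 5.54, so pH = 14.00 - 5.54 = 8.46.

8.46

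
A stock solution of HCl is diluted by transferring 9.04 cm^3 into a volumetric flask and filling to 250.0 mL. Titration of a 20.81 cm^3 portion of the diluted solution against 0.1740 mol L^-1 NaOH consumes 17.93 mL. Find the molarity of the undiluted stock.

n(NaOH) = 0.1740 x 0.01793 = 0.003120 mol.
n(HCl) in the aliquot = 0.003120 mol.
[diluted HCl] = 0.003120 / 0.02081 = 0.1499 M.
Dilution factor = 250.0/9.040 = 27.65, so [stock] = 0.1499 x 27.65 = 4.15 M.

4.15 M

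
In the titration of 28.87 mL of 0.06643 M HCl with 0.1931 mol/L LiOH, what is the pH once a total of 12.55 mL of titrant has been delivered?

12.09

n(acid) = 0.06643 x 0.02887 = 0.001918 mol; n(LiOH) added = 0.1931 x 0.01255 = 0.002423 mol.
Base is in excess by 0.002423 - 0.001918 = 0.0005056 mol in a total volume of 0.04142 L.
[OH^-] = 0.0005056/0.04142 = 0.01221 M, so pOH = 1.91 and pH = 14.00 - 1.91 = 12.09.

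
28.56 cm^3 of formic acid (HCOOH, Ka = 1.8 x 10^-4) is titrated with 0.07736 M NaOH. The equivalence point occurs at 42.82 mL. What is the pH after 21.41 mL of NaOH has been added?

21.41 mL is exactly half the equivalence volume (42.82/2), i.e. the half-equivalence point.
There, n(HA) = n(A^-), so pH = pKa = -log(1.8 x 10^-4) = 3.74.

3.74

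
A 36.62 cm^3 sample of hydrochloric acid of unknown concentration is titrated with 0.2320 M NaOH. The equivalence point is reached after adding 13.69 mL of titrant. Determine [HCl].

0.0867 M

n(NaOH) delivered = 0.2320 x 0.01369 = 0.003176 mol.
For a 1:1 reaction, n(HCl) = 0.003176 mol.
[HCl] = 0.003176 mol / 0.03662 L = 0.0867 M.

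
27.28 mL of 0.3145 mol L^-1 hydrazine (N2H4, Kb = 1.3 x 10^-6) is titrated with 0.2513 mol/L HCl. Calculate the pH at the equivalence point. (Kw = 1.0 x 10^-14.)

n(N2H4) = 0.3145 x 0.02728 = 0.008580 mol; V(HCl) at equivalence = 0.008580/0.2513 = 0.03414 L.
At equivalence the base is fully converted to N2H5+; total volume = 0.06142 L, so [N2H5+] = 0.008580/0.06142 = 0.1397 M.
Ka(N2H5+) = Kw/Kb = 1.0e-14 / 1.3 x 10^-6 = 7.69e-9.
[H^+] = sqrt(Ka x [N2H5+]) = sqrt(7.69e-9 x 0.1397) = 3.28e-5 M.
pH = -log(3.28e-5) = 4.48.

4.48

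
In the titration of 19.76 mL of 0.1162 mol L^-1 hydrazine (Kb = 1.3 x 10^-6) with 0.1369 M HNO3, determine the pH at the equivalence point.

4.66

n(N2H4) = 0.1162 x 0.01976 = 0.002296 mol; V(HNO3) at equivalence = 0.002296/0.1369 = 0.01677 L.
At equivalence the base is fully converted to N2H5+; total volume = 0.03653 L, so [N2H5+] = 0.002296/0.03653 = 0.06285 M.
Ka(N2H5+) = Kw/Kb = 1.0e-14 / 1.3 x 10^-6 = 7.69e-9.
[H^+] = sqrt(Ka x [N2H5+]) = sqrt(7.69e-9 x 0.06285) = 2.20e-5 M.
pH = -log(2.20e-5) = 4.66.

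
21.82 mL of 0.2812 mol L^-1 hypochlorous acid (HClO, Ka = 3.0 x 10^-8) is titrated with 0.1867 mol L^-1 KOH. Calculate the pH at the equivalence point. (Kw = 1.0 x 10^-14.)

n(HClO) = 0.2812 x 0.02182 = 0.006136 mol; V(KOH) at equivalence = 0.006136/0.1867 = 0.03286 L.
At equivalence all the acid is converted to ClO-; total volume = 0.02182 + 0.03286 = 0.05468 L, so [ClO-] = 0.006136/0.05468 = 0.1122 M.
Kb = Kw/Ka = 1.0e-14 / 3.0 x 10^-8 = 3.33e-7.
[OH^-] = sqrt(Kb x [ClO-]) = sqrt(3.33e-7 x 0.1122) = 0.000193 M.
pOH = 3.71, so pH = 14.00 - 3.71 = 10.29.

10.29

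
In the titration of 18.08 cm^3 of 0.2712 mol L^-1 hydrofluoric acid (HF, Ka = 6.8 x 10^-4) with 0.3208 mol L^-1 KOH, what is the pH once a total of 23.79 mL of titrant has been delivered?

n(acid) = 0.2712 x 0.01808 = 0.004903 mol; n(KOH) added = 0.3208 x 0.02379 = 0.007632 mol.
Base is in excess by 0.007632 - 0.004903 = 0.002729 mol in a total volume of 0.04187 L.
[OH^-] = 0.002729/0.04187 = 0.06517 M, so pOH = 1.19 and pH = 14.00 - 1.19 = 12.81.

12.81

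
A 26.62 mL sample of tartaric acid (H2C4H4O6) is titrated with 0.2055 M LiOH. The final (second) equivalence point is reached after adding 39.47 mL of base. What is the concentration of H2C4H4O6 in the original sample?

0.152 M

n(LiOH) = 0.2055 x 0.03947 = 0.008111 mol.
At the final (second) equivalence point, 2 mol OH^- react per mol H2C4H4O6, so n(H2C4H4O6) = 0.008111 / 2 = 0.004056 mol.
[H2C4H4O6] = 0.004056 / 0.02662 L = 0.152 M.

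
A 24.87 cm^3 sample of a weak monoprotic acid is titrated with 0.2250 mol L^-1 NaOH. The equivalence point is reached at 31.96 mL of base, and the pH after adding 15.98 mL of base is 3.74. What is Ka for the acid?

15.98 mL is half of the equivalence volume, so this is the half-equivalence point where [HA] = [A^-].
At half-equivalence pH = pKa, so pKa = 3.74.
Ka = 10^(-3.74) = 1.8 x 10^-4.

1.8 x 10^-4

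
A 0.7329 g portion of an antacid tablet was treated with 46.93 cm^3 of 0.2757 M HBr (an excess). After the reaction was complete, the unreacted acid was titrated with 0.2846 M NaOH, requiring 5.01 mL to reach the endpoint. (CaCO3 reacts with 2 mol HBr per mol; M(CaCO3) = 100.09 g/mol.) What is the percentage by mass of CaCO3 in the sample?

78.6%

Total n(HBr) added = 0.2757 x 0.04693 = 0.01294 mol.
n(NaOH) used = 0.2846 x 0.005010 = 0.001426 mol, which equals the excess n(HBr).
So n(HBr) consumed by the sample = 0.01294 - 0.001426 = 0.01151 mol.
n(CaCO3) = 0.01151 / 2 = 0.005756 mol.
mass CaCO3 = 0.005756 x 100.09 = 0.5762 g, so %CaCO3 = 0.5762/0.7329 x 100 = 78.6%.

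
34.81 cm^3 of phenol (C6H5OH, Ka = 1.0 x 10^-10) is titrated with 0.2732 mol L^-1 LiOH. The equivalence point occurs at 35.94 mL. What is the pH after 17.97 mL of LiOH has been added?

17.97 mL is exactly half the equivalence volume (35.94/2), i.e. the half-equivalence point.
There, n(HA) = n(A^-), so pH = pKa = -log(1.0 x 10^-10) = 10.00.

10.00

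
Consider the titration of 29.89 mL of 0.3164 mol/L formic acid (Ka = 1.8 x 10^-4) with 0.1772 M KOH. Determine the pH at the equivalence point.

8.40

n(HCOOH) = 0.3164 x 0.02989 = 0.009457 mol; V(KOH) at equivalence = 0.009457/0.1772 = 0.05337 L.
At equivalence all the acid is converted to HCOO-; total volume = 0.02989 + 0.05337 = 0.08326 L, so [HCOO-] = 0.009457/0.08326 = 0.1136 M.
Kb = Kw/Ka = 1.0e-14 / 1.8 x 10^-4 = 5.56e-11.
[OH^-] = sqrt(Kb x [HCOO-]) = sqrt(5.56e-11 x 0.1136) = 2.51e-6 M.
pOH = 5.60, so pH = 14.00 - 5.60 = 8.40.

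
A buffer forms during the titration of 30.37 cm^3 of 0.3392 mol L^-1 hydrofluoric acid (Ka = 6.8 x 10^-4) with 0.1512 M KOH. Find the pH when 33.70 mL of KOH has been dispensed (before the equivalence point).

Initial n(HF) = 0.3392 x 0.03037 = 0.01030 mol.
n(KOH) added = 0.1512 x 0.03370 = 0.005095 mol, converting that many moles of HF to F-.
Remaining n(HF) = 0.005206 mol; n(F-) = 0.005095 mol.
By Henderson-Hasselbalch, pH = pKa + log([A^-]/[HA]) = 3.17 + log(0.005095/0.005206) = 3.17 + (-0.01) = 3.16.

3.16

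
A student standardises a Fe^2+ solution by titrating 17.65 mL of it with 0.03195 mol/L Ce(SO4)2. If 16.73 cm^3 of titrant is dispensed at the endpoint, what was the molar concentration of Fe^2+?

n(Ce(SO4)2) = 0.03195 x 0.01673 = 0.0005345 mol.
From the balanced equation, 1 mol Ce(SO4)2 reacts with 1 mol Fe^2+, so n(Fe^2+) = 0.0005345 x 1/1 = 0.0005345 mol.
[Fe^2+] = 0.0005345 / 0.01765 L = 0.0303 M.

0.0303 M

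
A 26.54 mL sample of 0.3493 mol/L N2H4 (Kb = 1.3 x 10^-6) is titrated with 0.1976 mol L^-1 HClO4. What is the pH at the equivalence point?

4.51

n(N2H4) = 0.3493 x 0.02654 = 0.009270 mol; V(HClO4) at equivalence = 0.009270/0.1976 = 0.04692 L.
At equivalence the base is fully converted to N2H5+; total volume = 0.07346 L, so [N2H5+] = 0.009270/0.07346 = 0.1262 M.
Ka(N2H5+) = Kw/Kb = 1.0e-14 / 1.3 x 10^-6 = 7.69e-9.
[H^+] = sqrt(Ka x [N2H5+]) = sqrt(7.69e-9 x 0.1262) = 3.12e-5 M.
pH = -log(3.12e-5) = 4.51.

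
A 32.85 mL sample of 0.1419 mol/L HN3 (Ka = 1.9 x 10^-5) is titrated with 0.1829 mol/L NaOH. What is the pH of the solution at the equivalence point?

8.81

n(HN3) = 0.1419 x 0.03285 = 0.004661 mol; V(NaOH) at equivalence = 0.004661/0.1829 = 0.02549 L.
At equivalence all the acid is converted to N3-; total volume = 0.03285 + 0.02549 = 0.05834 L, so [N3-] = 0.004661/0.05834 = 0.07991 M.
Kb = Kw/Ka = 1.0e-14 / 1.9 x 10^-5 = 5.26e-10.
[OH^-] = sqrt(Kb x [N3-]) = sqrt(5.26e-10 x 0.07991) = 6.49e-6 M.
pOH = 5.19, so pH = 14.00 - 5.19 = 8.81.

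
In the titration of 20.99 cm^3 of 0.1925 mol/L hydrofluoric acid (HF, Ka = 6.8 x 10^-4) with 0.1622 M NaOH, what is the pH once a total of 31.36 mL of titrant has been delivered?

n(acid) = 0.1925 x 0.02099 = 0.004041 mol; n(NaOH) added = 0.1622 x 0.03136 = 0.005087 mol.
Base is in excess by 0.005087 - 0.004041 = 0.001046 mol in a total volume of 0.05235 L.
[OH^-] = 0.001046/0.05235 = 0.01998 M, so pOH = 1.70 and pH = 14.00 - 1.70 = 12.30.

12.30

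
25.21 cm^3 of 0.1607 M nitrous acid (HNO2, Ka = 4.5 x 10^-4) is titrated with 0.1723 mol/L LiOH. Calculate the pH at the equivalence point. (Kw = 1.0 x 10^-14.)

n(HNO2) = 0.1607 x 0.02521 = 0.004051 mol; V(LiOH) at equivalence = 0.004051/0.1723 = 0.02351 L.
At equivalence all the acid is converted to NO2-; total volume = 0.02521 + 0.02351 = 0.04872 L, so [NO2-] = 0.004051/0.04872 = 0.08315 M.
Kb = Kw/Ka = 1.0e-14 / 4.5 x 10^-4 = 2.22e-11.
[OH^-] = sqrt(Kb x [NO2-]) = sqrt(2.22e-11 x 0.08315) = 1.36e-6 M.
pOH = 5.87, so pH = 14.00 - 5.87 = 8.13.

8.13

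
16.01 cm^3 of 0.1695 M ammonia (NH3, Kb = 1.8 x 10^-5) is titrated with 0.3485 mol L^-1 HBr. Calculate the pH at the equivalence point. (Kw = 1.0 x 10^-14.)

n(NH3) = 0.1695 x 0.01601 = 0.002714 mol; V(HBr) at equivalence = 0.002714/0.3485 = 0.007787 L.
At equivalence the base is fully converted to NH4+; total volume = 0.02380 L, so [NH4+] = 0.002714/0.02380 = 0.1140 M.
Ka(NH4+) = Kw/Kb = 1.0e-14 / 1.8 x 10^-5 = 5.56e-10.
[H^+] = sqrt(Ka x [NH4+]) = sqrt(5.56e-10 x 0.1140) = 7.96e-6 M.
pH = -log(7.96e-6) = 5.10.

5.10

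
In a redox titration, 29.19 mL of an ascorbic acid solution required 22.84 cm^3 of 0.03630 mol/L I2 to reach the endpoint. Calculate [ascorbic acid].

0.0284 M

n(I2) = 0.03630 x 0.02284 = 0.0008291 mol.
From the balanced equation, 1 mol I2 reacts with 1 mol ascorbic acid, so n(ascorbic acid) = 0.0008291 x 1/1 = 0.0008291 mol.
[ascorbic acid] = 0.0008291 / 0.02919 L = 0.0284 M.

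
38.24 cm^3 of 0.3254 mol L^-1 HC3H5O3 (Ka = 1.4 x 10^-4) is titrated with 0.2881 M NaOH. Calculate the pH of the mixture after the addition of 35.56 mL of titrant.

4.52

Initial n(HC3H5O3) = 0.3254 x 0.03824 = 0.01244 mol.
n(NaOH) added = 0.2881 x 0.03556 = 0.01024 mol, converting that many moles of HC3H5O3 to C3H5O3-.
Remaining n(HC3H5O3) = 0.002198 mol; n(C3H5O3-) = 0.01024 mol.
By Henderson-Hasselbalch, pH = pKa + log([A^-]/[HA]) = 3.85 + log(0.01024/0.002198) = 3.85 + (+0.67) = 4.52.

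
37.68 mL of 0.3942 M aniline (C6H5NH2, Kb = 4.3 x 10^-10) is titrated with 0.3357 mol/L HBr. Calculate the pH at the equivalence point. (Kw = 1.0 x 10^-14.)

2.69

n(C6H5NH2) = 0.3942 x 0.03768 = 0.01485 mol; V(HBr) at equivalence = 0.01485/0.3357 = 0.04425 L.
At equivalence the base is fully converted to C6H5NH3+; total volume = 0.08193 L, so [C6H5NH3+] = 0.01485/0.08193 = 0.1813 M.
Ka(C6H5NH3+) = Kw/Kb = 1.0e-14 / 4.3 x 10^-10 = 2.33e-5.
[H^+] = sqrt(Ka x [C6H5NH3+]) = sqrt(2.33e-5 x 0.1813) = 0.00205 M.
pH = -log(0.00205) = 2.69.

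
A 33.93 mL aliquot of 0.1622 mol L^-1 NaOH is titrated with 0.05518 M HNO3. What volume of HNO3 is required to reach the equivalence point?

n(NaOH) = 0.1622 mol/L x 0.03393 L = 0.005503 mol.
At equivalence n(HNO3) = n(NaOH) = 0.005503 mol.
V(HNO3) = 0.005503 / 0.05518 = 0.09974 L = 99.7 mL.

99.7 mL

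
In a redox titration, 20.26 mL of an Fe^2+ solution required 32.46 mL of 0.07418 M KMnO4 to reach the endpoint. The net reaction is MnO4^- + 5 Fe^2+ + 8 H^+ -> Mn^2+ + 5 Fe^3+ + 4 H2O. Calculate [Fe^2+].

0.594 M

n(KMnO4) = 0.07418 x 0.03246 = 0.002408 mol.
From the balanced equation, 1 mol KMnO4 reacts with 5 mol Fe^2+, so n(Fe^2+) = 0.002408 x 5/1 = 0.01204 mol.
[Fe^2+] = 0.01204 / 0.02026 L = 0.594 M.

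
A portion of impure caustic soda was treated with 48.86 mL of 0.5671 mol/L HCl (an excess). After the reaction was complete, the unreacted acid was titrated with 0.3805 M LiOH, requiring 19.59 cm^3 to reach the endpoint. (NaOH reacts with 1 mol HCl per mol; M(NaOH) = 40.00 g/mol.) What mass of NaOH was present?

Total n(HCl) added = 0.5671 x 0.04886 = 0.02771 mol.
n(LiOH) used = 0.3805 x 0.01959 = 0.007454 mol, which equals the excess n(HCl).
So n(HCl) consumed by the sample = 0.02771 - 0.007454 = 0.02025 mol.
n(NaOH) = 0.02025 / 1 = 0.02025 mol.
mass = 0.02025 mol x 40.00 g/mol = 0.810 g.

0.810 g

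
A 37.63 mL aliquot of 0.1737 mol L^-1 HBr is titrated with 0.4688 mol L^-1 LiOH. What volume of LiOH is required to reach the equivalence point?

13.9 mL

n(HBr) = 0.1737 mol/L x 0.03763 L = 0.006536 mol.
At equivalence n(LiOH) = n(HBr) = 0.006536 mol.
V(LiOH) = 0.006536 / 0.4688 = 0.01394 L = 13.9 mL.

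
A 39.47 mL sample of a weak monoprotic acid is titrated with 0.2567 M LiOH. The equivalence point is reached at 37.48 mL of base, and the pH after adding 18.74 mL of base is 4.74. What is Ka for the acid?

18.74 mL is half of the equivalence volume, so this is the half-equivalence point where [HA] = [A^-].
At half-equivalence pH = pKa, so pKa = 4.74.
Ka = 10^(-4.74) = 1.8 x 10^-5.

1.8 x 10^-5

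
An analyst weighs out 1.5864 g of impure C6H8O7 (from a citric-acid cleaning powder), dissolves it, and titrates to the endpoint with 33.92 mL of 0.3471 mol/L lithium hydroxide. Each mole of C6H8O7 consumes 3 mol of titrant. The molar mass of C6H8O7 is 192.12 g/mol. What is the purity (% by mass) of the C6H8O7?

47.5%

n(LiOH) = 0.3471 x 0.03392 = 0.01177 mol.
n(C6H8O7) = 0.01177 / 3 = 0.003925 mol.
mass of C6H8O7 = 0.003925 x 192.12 = 0.7540 g.
% purity = 0.7540 / 1.5864 x 100 = 47.5%.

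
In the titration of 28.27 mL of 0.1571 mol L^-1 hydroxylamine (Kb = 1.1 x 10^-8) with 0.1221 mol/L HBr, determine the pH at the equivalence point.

n(NH2OH) = 0.1571 x 0.02827 = 0.004441 mol; V(HBr) at equivalence = 0.004441/0.1221 = 0.03637 L.
At equivalence the base is fully converted to NH3OH+; total volume = 0.06464 L, so [NH3OH+] = 0.004441/0.06464 = 0.06870 M.
Ka(NH3OH+) = Kw/Kb = 1.0e-14 / 1.1 x 10^-8 = 9.09e-7.
[H^+] = sqrt(Ka x [NH3OH+]) = sqrt(9.09e-7 x 0.06870) = 0.000250 M.
pH = -log(0.000250) = 3.60.

3.60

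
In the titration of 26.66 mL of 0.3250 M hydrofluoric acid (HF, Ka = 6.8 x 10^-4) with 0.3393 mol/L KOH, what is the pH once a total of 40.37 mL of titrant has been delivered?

n(acid) = 0.3250 x 0.02666 = 0.008665 mol; n(KOH) added = 0.3393 x 0.04037 = 0.01370 mol.
Base is in excess by 0.01370 - 0.008665 = 0.005033 mol in a total volume of 0.06703 L.
[OH^-] = 0.005033/0.06703 = 0.07509 M, so pOH = 1.12 and pH = 14.00 - 1.12 = 12.88.

12.88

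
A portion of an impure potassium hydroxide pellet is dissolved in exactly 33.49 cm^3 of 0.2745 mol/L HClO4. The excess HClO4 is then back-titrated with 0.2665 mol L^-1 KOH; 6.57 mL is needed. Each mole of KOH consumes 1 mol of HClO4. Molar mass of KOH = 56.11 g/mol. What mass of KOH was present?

0.418 g

Total n(HClO4) added = 0.2745 x 0.03349 = 0.009193 mol.
n(KOH) used = 0.2665 x 0.006570 = 0.001751 mol, which equals the excess n(HClO4).
So n(HClO4) consumed by the sample = 0.009193 - 0.001751 = 0.007442 mol.
n(KOH) = 0.007442 / 1 = 0.007442 mol.
mass = 0.007442 mol x 56.11 g/mol = 0.418 g.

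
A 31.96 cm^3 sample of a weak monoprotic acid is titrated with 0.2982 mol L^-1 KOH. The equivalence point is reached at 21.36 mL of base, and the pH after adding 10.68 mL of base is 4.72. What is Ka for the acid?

1.9 x 10^-5

10.68 mL is half of the equivalence volume, so this is the half-equivalence point where [HA] = [A^-].
At half-equivalence pH = pKa, so pKa = 4.72.
Ka = 10^(-4.72) = 1.9 x 10^-5.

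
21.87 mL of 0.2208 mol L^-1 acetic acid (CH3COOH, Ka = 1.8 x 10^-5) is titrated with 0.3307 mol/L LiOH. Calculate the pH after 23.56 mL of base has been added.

n(acid) = 0.2208 x 0.02187 = 0.004829 mol; n(LiOH) added = 0.3307 x 0.02356 = 0.007791 mol.
Base is in excess by 0.007791 - 0.004829 = 0.002962 mol in a total volume of 0.04543 L.
[OH^-] = 0.002962/0.04543 = 0.06521 M, so pOH = 1.19 and pH = 14.00 - 1.19 = 12.81.

12.81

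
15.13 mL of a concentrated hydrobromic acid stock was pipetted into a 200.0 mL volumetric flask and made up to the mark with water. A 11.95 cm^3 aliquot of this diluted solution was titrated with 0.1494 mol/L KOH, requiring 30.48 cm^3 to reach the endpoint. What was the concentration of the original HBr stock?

n(KOH) = 0.1494 x 0.03048 = 0.004554 mol.
n(HBr) in the aliquot = 0.004554 mol.
[diluted HBr] = 0.004554 / 0.01195 = 0.3811 M.
Dilution factor = 200.0/15.13 = 13.22, so [stock] = 0.3811 x 13.22 = 5.04 M.

5.04 M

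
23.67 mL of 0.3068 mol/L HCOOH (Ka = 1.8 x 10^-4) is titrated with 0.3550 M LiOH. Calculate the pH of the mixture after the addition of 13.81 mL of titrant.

Initial n(HCOOH) = 0.3068 x 0.02367 = 0.007262 mol.
n(LiOH) added = 0.3550 x 0.01381 = 0.004903 mol, converting that many moles of HCOOH to HCOO-.
Remaining n(HCOOH) = 0.002359 mol; n(HCOO-) = 0.004903 mol.
By Henderson-Hasselbalch, pH = pKa + log([A^-]/[HA]) = 3.74 + log(0.004903/0.002359) = 3.74 + (+0.32) = 4.06.

4.06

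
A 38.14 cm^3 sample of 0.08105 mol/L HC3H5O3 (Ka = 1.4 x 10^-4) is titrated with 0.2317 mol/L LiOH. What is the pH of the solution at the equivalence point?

n(HC3H5O3) = 0.08105 x 0.03814 = 0.003091 mol; V(LiOH) at equivalence = 0.003091/0.2317 = 0.01334 L.
At equivalence all the acid is converted to C3H5O3-; total volume = 0.03814 + 0.01334 = 0.05148 L, so [C3H5O3-] = 0.003091/0.05148 = 0.06005 M.
Kb = Kw/Ka = 1.0e-14 / 1.4 x 10^-4 = 7.14e-11.
[OH^-] = sqrt(Kb x [C3H5O3-]) = sqrt(7.14e-11 x 0.06005) = 2.07e-6 M.
pOH = 5.68, so pH = 14.00 - 5.68 = 8.32.

8.32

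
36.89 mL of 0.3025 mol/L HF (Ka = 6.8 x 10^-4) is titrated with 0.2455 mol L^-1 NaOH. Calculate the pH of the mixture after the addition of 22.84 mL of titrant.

Initial n(HF) = 0.3025 x 0.03689 = 0.01116 mol.
n(NaOH) added = 0.2455 x 0.02284 = 0.005607 mol, converting that many moles of HF to F-.
Remaining n(HF) = 0.005552 mol; n(F-) = 0.005607 mol.
By Henderson-Hasselbalch, pH = pKa + log([A^-]/[HA]) = 3.17 + log(0.005607/0.005552) = 3.17 + (+0.00) = 3.17.

3.17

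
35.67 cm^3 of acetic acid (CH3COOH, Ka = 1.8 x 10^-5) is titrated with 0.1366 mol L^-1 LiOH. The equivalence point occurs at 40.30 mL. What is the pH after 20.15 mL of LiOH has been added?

4.74

20.15 mL is exactly half the equivalence volume (40.30/2), i.e. the half-equivalence point.
There, n(HA) = n(A^-), so pH = pKa = -log(1.8 x 10^-5) = 4.74.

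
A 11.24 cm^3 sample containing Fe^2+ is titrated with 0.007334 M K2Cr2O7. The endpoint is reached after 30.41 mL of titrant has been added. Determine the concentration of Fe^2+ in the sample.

n(K2Cr2O7) = 0.007334 x 0.03041 = 0.0002230 mol.
From the balanced equation, 1 mol K2Cr2O7 reacts with 6 mol Fe^2+, so n(Fe^2+) = 0.0002230 x 6/1 = 0.001338 mol.
[Fe^2+] = 0.001338 / 0.01124 L = 0.119 M.

0.119 M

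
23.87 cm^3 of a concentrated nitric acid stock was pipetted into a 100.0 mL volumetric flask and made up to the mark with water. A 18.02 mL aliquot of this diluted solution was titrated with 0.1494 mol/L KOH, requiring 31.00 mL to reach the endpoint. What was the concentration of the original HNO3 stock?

n(KOH) = 0.1494 x 0.03100 = 0.004631 mol.
n(HNO3) in the aliquot = 0.004631 mol.
[diluted HNO3] = 0.004631 / 0.01802 = 0.2570 M.
Dilution factor = 100.0/23.87 = 4.189, so [stock] = 0.2570 x 4.189 = 1.08 M.

1.08 M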